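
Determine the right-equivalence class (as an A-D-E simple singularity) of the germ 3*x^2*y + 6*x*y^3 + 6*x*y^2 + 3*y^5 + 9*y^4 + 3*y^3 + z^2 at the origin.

D_{5}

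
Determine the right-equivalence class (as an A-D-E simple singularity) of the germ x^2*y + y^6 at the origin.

D_{7}

The Hessian of f at 0 has rank 0. Corank 2; j^3 = x^2*y has shape L^2 M (L != M), so D-series; mu = 7 gives D_7.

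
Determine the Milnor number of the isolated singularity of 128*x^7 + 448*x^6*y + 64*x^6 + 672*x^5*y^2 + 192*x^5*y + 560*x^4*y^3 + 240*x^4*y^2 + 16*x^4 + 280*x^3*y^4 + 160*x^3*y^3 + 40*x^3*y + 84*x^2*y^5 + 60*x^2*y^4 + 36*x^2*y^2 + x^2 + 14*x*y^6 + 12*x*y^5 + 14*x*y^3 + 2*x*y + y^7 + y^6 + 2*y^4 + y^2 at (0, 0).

6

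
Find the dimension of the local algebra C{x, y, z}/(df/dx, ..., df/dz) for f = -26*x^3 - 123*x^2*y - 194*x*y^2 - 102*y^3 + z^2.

4

The Hessian of f at 0 has rank 1. Corank 2; j^3 = -(2*x + 3*y)*(13*x^2 + 42*x*y + 34*y^2) splits into three distinct lines over C (the quadratic factor has nonzero discriminant), so D_4.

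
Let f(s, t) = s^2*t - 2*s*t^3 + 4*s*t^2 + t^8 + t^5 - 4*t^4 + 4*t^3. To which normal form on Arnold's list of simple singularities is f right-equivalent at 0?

D_{9}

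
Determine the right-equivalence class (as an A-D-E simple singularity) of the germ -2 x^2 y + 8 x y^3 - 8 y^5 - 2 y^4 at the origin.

The Hessian of f at 0 is [[0, 0], [0, 0]] with rank 0, so corank 2. A Groebner basis of the Jacobian ideal J(f) in C{x,y} is {x*y^2, -x*y/2 + y^3, x^2 + 2*x*y}; counting standard monomials gives mu = 5. Corank 2; j^3 = -2*x^2*y has shape L^2 M (L != M), so D-series; mu = 5 gives D_5.

D_{5}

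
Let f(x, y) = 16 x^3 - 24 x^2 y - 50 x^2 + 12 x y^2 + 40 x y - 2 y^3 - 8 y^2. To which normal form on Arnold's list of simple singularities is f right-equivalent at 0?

A_{2}

The Hessian of f at 0 has rank 1. Corank 1: A-series; mu = 2 gives A_2.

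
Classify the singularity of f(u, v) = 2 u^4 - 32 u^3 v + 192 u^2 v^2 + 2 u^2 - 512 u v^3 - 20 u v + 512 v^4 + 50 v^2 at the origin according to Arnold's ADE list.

A3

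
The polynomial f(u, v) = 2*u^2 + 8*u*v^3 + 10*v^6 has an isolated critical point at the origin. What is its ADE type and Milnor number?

Type A_{5}, Milnor number mu = 5.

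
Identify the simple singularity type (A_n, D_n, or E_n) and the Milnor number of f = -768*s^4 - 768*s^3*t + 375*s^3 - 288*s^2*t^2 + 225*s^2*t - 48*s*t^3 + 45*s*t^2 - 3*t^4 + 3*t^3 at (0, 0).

The Hessian of f at 0 is [[0, 0], [0, 0]] with rank 0, so corank 2. A Groebner basis of the Jacobian ideal J(f) in C{s,t} is {t^4, s*t^2 + 13*t^3/60, s^2 + 2*s*t/5 + t^2/25}; counting standard monomials gives mu = 6. Corank 2; j^3 = 3*(5*s + t)^3 is a perfect cube, so E-series; the 4-jet and mu = 6 give E_6.

Type E6, Milnor number mu = 6.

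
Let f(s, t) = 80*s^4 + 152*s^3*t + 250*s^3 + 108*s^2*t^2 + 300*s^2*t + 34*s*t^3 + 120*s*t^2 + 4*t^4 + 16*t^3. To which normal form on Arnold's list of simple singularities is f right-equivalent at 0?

E_7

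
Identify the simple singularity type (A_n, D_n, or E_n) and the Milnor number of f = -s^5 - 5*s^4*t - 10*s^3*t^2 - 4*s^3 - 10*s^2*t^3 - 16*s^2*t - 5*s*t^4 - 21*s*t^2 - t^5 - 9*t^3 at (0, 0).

Type D6, Milnor number mu = 6.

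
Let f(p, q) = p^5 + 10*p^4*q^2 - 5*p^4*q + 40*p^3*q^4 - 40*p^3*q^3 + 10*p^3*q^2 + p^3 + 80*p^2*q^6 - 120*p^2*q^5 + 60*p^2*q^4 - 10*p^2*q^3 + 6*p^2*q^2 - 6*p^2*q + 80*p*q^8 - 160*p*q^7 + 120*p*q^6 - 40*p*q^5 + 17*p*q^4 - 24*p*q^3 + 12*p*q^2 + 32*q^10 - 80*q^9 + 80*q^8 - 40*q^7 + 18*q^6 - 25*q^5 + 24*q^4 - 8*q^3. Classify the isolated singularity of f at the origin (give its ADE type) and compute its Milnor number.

Type E8, Milnor number mu = 8.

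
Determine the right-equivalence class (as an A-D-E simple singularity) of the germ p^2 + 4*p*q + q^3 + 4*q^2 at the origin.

The Hessian of f at 0 has rank 1. Corank 1: A-series; mu = 2 gives A_2.

A_2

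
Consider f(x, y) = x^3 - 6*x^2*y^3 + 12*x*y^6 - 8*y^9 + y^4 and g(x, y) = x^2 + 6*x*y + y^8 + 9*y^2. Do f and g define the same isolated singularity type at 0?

No.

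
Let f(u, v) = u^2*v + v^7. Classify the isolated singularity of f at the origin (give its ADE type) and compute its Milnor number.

The Hessian of f at 0 is [[0, 0], [0, 0]] with rank 0, so corank 2. A Groebner basis of the Jacobian ideal J(f) in C{u,v} is {u^2/7 + v^6, u^3, u*v}; counting standard monomials gives mu = 8. Corank 2; j^3 = u^2*v has shape L^2 M (L != M), so D-series; mu = 8 gives D_8.

Type D_{8}, Milnor number mu = 8.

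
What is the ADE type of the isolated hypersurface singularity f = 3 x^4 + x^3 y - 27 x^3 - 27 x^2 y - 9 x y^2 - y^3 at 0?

The Hessian of f at 0 has rank 0. Corank 2; j^3 = -(3*x + y)^3 is a perfect cube, so E-series; the 4-jet and mu = 7 give E_7.

E_{7}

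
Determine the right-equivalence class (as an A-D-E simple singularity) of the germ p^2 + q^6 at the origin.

The Hessian of f at 0 is [[2, 0], [0, 0]] with rank 1, so corank 1. A Groebner basis of the Jacobian ideal J(f) in C{p,q} is {q^5, p}; counting standard monomials gives mu = 5. Corank 1: A-series; mu = 5 gives A_5.

A5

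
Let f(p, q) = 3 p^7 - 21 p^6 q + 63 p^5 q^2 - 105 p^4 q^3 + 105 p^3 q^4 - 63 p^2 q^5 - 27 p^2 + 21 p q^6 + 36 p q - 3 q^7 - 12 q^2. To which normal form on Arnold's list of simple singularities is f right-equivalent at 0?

The Hessian of f at 0 has rank 1. Corank 1: A-series; mu = 6 gives A_6.

A_{6}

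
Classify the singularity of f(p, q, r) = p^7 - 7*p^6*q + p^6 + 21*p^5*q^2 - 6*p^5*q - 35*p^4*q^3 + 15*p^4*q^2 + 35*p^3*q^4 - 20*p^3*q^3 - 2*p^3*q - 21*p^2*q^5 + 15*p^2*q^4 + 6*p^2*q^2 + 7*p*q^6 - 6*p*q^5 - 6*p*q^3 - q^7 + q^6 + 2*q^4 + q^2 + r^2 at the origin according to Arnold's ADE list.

A_{6}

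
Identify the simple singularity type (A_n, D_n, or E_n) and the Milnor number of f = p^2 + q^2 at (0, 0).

Type A1, Milnor number mu = 1.

The Hessian of f at 0 is [[2, 0], [0, 2]] with rank 2, so corank 0. A Groebner basis of the Jacobian ideal J(f) in C{p,q} is {p, q}; counting standard monomials gives mu = 1. Corank 0: nondegenerate Morse point, so A_1.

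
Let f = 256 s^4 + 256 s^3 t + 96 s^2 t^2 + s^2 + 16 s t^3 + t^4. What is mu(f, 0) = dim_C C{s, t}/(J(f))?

3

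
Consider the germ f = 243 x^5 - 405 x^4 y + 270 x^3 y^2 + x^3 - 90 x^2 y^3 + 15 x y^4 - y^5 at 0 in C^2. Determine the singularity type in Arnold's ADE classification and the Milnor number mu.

The Hessian of f at 0 has rank 0. Corank 2; j^3 = x^3 is a perfect cube, so E-series; the 5-jet and mu = 8 give E_8.

Type E_{8}, Milnor number mu = 8.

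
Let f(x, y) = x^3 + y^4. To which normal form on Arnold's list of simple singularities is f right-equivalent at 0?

The Hessian of f at 0 has rank 0. Corank 2; j^3 = x^3 is a perfect cube, so E-series; the 4-jet and mu = 6 give E_6.

E6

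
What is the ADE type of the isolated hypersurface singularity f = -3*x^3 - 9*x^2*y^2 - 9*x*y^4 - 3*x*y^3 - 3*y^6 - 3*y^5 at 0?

E_{7}

The Hessian of f at 0 has rank 0. Corank 2; j^3 = -3*x^3 is a perfect cube, so E-series; the 4-jet and mu = 7 give E_7.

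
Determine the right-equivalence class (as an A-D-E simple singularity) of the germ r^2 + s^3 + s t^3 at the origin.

E_{7}

The Hessian of f at 0 is [[0, 0, 0], [0, 0, 0], [0, 0, 2]] with rank 1, so corank 2. A Groebner basis of the Jacobian ideal J(f) in C{s,t,r} is {s^3, s*t^2, 3*s^2 + t^3, r}; counting standard monomials gives mu = 7. Corank 2; j^3 = s^3 is a perfect cube, so E-series; the 4-jet and mu = 7 give E_7.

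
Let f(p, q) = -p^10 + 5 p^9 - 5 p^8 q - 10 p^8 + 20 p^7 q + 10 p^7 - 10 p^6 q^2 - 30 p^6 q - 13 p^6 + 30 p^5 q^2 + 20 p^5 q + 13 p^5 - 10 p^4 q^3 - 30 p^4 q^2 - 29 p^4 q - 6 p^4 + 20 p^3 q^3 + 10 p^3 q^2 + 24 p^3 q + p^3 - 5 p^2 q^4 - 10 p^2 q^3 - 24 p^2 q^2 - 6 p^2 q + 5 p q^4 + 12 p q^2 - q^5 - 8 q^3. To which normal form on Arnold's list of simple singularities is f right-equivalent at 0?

E8

The Hessian of f at 0 is [[0, 0], [0, 0]] with rank 0, so corank 2. A Groebner basis of the Jacobian ideal J(f) in C{p,q} is {7*p^2/384 + p*q^3 - 7*p*q^2/24 - 7*p*q/96 + 7*q^3/12 + 7*q^2/96, p^2/96 - p*q^2/6 - p*q/24 + q^4 + q^3/3 + q^2/24, p^3 - p^2/4 - 8*p*q^2 + p*q + 8*q^3 - q^2, p^2*q - p^2/24 - 10*p*q^2/3 + p*q/6 + 8*q^3/3 - q^2/6}; counting standard monomials gives mu = 8. Corank 2; j^3 = (p - 2*q)^3 is a perfect cube, so E-series; the 5-jet and mu = 8 give E_8.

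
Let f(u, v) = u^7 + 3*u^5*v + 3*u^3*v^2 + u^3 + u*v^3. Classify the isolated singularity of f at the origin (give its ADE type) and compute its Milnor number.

The Hessian of f at 0 is [[0, 0], [0, 0]] with rank 0, so corank 2. A Groebner basis of the Jacobian ideal J(f) in C{u,v} is {u^3, u*v^2, 3*u^2 + v^3}; counting standard monomials gives mu = 7. Corank 2; j^3 = u^3 is a perfect cube, so E-series; the 4-jet and mu = 7 give E_7.

Type E_{7}, Milnor number mu = 7.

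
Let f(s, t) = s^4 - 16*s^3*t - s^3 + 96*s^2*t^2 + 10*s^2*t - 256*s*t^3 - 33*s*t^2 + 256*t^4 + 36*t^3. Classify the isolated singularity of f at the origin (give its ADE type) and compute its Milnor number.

Type D_5, Milnor number mu = 5.

The Hessian of f at 0 is [[0, 0], [0, 0]] with rank 0, so corank 2. A Groebner basis of the Jacobian ideal J(f) in C{s,t} is {s*t^2 + 3*s*t/4 - 9*t^2/4, s*t/4 + t^3 - 3*t^2/4, s^2 - 7*s*t + 12*t^2}; counting standard monomials gives mu = 5. Corank 2; j^3 = -(s - 4*t)*(s - 3*t)^2 has shape L^2 M (L != M), so D-series; mu = 5 gives D_5.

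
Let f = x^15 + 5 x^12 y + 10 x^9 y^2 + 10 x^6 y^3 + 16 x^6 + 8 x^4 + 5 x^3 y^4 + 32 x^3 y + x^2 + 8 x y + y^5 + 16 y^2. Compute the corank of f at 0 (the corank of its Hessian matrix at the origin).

1

Hessian at 0 has rank 1.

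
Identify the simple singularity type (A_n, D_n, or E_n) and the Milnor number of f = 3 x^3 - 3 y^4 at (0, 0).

Type E_6, Milnor number mu = 6.

The Hessian of f at 0 is [[0, 0], [0, 0]] with rank 0, so corank 2. A Groebner basis of the Jacobian ideal J(f) in C{x,y} is {y^3, x^2}; counting standard monomials gives mu = 6. Corank 2; j^3 = 3*x^3 is a perfect cube, so E-series; the 4-jet and mu = 6 give E_6.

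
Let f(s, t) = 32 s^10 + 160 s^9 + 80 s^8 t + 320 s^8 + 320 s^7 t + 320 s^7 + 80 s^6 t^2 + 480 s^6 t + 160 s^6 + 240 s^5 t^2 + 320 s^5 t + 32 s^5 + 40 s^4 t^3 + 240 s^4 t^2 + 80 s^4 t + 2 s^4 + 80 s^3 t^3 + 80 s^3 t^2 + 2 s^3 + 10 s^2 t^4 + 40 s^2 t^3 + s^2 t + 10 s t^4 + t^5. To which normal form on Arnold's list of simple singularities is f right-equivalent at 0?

D_{6}

The Hessian of f at 0 is [[0, 0], [0, 0]] with rank 0, so corank 2. A Groebner basis of the Jacobian ideal J(f) in C{s,t} is {-s*t/10 + t^4, s*t^2, s^2 + s*t/2}; counting standard monomials gives mu = 6. Corank 2; j^3 = s^2*(2*s + t) has shape L^2 M (L != M), so D-series; mu = 6 gives D_6.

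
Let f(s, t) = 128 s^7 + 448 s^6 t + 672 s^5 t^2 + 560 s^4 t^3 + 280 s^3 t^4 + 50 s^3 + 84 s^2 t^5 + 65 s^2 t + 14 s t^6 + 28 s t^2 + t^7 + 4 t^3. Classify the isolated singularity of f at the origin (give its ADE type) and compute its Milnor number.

The Hessian of f at 0 is [[0, 0], [0, 0]] with rank 0, so corank 2. A Groebner basis of the Jacobian ideal J(f) in C{s,t} is {-78125*s*t/14 + t^6 - 15625*t^2/7, s*t^2 + 2*t^3/5, s^2 + 9*s*t/10 + t^2/5}; counting standard monomials gives mu = 8. Corank 2; j^3 = (2*s + t)*(5*s + 2*t)^2 has shape L^2 M (L != M), so D-series; mu = 8 gives D_8.

Type D_8, Milnor number mu = 8.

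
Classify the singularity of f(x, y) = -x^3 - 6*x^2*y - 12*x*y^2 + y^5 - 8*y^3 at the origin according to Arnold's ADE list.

E8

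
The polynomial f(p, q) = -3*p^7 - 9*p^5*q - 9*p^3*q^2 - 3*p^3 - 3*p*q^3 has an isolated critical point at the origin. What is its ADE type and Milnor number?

Type E7, Milnor number mu = 7.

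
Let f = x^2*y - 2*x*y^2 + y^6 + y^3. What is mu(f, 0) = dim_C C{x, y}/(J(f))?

The Hessian of f at 0 has rank 0. Corank 2; j^3 = y*(x - y)^2 has shape L^2 M (L != M), so D-series; mu = 7 gives D_7.

7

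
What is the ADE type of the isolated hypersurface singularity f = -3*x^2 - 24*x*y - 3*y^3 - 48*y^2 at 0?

The Hessian of f at 0 is [[-6, -24], [-24, -96]] with rank 1, so corank 1. A Groebner basis of the Jacobian ideal J(f) in C{x,y} is {y^2, x + 4*y}; counting standard monomials gives mu = 2. Corank 1: A-series; mu = 2 gives A_2.

A_{2}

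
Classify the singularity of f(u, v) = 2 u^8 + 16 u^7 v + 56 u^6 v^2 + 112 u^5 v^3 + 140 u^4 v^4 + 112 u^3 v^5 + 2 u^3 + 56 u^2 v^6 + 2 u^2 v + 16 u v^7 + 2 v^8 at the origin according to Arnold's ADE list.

D_{9}

The Hessian of f at 0 has rank 0. Corank 2; j^3 = 2*u^2*(u + v) has shape L^2 M (L != M), so D-series; mu = 9 gives D_9.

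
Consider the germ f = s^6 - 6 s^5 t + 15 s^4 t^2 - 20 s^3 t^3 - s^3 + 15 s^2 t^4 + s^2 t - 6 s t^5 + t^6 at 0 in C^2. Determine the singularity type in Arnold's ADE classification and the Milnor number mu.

Type D7, Milnor number mu = 7.

The Hessian of f at 0 has rank 0. Corank 2; j^3 = -s^2*(s - t) has shape L^2 M (L != M), so D-series; mu = 7 gives D_7.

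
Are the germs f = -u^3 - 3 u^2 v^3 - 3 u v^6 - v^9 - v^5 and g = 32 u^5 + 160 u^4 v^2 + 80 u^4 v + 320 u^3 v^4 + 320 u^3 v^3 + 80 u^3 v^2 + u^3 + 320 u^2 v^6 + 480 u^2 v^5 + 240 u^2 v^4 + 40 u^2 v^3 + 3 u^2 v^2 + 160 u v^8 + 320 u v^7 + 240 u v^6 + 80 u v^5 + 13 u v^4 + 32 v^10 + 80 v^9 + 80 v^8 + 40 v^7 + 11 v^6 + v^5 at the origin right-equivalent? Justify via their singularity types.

The Hessian of f at 0 has rank 0. Corank 2; j^3 = -u^3 is a perfect cube, so E-series; the 5-jet and mu = 8 give E_8. The Hessian of g at 0 has rank 0. Corank 2; j^3 = u^3 is a perfect cube, so E-series; the 5-jet and mu = 8 give E_8. Both have type E_8, hence right-equivalent.

Yes.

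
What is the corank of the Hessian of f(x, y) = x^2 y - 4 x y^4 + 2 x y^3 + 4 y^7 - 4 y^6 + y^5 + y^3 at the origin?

2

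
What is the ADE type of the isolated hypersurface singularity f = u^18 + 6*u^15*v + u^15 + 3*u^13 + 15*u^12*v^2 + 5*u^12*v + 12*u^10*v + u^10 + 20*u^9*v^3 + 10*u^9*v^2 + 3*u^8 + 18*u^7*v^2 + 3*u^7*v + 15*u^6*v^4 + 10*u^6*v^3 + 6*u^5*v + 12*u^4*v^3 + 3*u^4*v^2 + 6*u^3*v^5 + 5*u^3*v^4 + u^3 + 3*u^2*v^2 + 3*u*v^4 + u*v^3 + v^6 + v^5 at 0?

E7

The Hessian of f at 0 is [[0, 0], [0, 0]] with rank 0, so corank 2. A Groebner basis of the Jacobian ideal J(f) in C{u,v} is {-u^2 + v^4 - v^3/3, u^3, u^2*v + u^2/3 + v^3/9, u^2 + u*v^2 + v^3/3}; counting standard monomials gives mu = 7. Corank 2; j^3 = u^3 is a perfect cube, so E-series; the 4-jet and mu = 7 give E_7.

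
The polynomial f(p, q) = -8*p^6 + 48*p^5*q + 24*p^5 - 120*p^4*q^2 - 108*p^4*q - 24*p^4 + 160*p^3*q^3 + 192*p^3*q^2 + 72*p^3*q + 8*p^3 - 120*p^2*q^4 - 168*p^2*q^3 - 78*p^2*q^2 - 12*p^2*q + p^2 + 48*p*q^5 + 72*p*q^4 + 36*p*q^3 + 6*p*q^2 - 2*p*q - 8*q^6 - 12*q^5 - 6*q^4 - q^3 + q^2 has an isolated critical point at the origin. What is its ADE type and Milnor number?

Type A2, Milnor number mu = 2.

The Hessian of f at 0 has rank 1. Corank 1: A-series; mu = 2 gives A_2.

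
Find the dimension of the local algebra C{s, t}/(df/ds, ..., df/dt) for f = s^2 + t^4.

The Hessian of f at 0 is [[2, 0], [0, 0]] with rank 1, so corank 1. A Groebner basis of the Jacobian ideal J(f) in C{s,t} is {t^3, s}; counting standard monomials gives mu = 3. Corank 1: A-series; mu = 3 gives A_3.

3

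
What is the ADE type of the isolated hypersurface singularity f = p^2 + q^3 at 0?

A_2

The Hessian of f at 0 has rank 1. Corank 1: A-series; mu = 2 gives A_2.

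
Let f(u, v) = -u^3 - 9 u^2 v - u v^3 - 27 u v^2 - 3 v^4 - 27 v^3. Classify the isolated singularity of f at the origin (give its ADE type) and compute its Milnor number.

Type E7, Milnor number mu = 7.

The Hessian of f at 0 is [[0, 0], [0, 0]] with rank 0, so corank 2. A Groebner basis of the Jacobian ideal J(f) in C{u,v} is {u^3 + 9*u^2*v + 162*u^2 + 972*u*v + 1458*v^2, -9*u^2 + u*v^2 - 54*u*v - 81*v^2, 3*u^2 + 18*u*v + v^3 + 27*v^2}; counting standard monomials gives mu = 7. Corank 2; j^3 = -(u + 3*v)^3 is a perfect cube, so E-series; the 4-jet and mu = 7 give E_7.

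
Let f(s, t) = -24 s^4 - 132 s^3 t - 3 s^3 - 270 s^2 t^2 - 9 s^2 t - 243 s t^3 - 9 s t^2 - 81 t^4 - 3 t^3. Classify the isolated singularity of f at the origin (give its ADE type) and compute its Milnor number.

Type E_{7}, Milnor number mu = 7.

The Hessian of f at 0 is [[0, 0], [0, 0]] with rank 0, so corank 2. A Groebner basis of the Jacobian ideal J(f) in C{s,t} is {3*s^2/4 + 3*s*t/2 + t^4 + t^3/4 + 3*t^2/4, s^3 + 15*s^2/4 + 15*s*t/2 + 9*t^3/4 + 15*t^2/4, s^2*t - 9*s^2/4 - 9*s*t/2 - 7*t^3/4 - 9*t^2/4, s^2 + s*t^2 + 2*s*t + 4*t^3/3 + t^2}; counting standard monomials gives mu = 7. Corank 2; j^3 = -3*(s + t)^3 is a perfect cube, so E-series; the 4-jet and mu = 7 give E_7.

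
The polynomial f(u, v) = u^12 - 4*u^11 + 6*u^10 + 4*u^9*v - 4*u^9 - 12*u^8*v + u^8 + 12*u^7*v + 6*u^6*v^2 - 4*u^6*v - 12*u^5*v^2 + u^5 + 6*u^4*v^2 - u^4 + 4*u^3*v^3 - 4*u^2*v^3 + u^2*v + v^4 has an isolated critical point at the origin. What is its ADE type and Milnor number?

Type D_{5}, Milnor number mu = 5.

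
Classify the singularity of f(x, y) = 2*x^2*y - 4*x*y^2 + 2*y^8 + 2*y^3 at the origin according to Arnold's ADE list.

The Hessian of f at 0 has rank 0. Corank 2; j^3 = 2*y*(x - y)^2 has shape L^2 M (L != M), so D-series; mu = 9 gives D_9.

D_{9}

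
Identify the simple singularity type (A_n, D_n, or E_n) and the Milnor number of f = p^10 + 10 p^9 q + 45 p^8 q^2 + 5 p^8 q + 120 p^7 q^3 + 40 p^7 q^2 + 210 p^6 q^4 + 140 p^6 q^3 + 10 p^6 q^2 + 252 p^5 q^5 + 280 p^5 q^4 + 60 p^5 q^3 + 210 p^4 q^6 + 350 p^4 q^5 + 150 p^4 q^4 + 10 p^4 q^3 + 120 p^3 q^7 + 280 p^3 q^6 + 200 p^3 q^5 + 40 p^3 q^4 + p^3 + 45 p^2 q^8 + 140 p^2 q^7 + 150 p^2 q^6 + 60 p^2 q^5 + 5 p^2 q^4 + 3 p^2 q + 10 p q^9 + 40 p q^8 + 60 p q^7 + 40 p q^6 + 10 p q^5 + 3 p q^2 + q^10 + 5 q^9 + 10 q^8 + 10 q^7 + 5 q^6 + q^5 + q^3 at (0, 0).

Type E_{8}, Milnor number mu = 8.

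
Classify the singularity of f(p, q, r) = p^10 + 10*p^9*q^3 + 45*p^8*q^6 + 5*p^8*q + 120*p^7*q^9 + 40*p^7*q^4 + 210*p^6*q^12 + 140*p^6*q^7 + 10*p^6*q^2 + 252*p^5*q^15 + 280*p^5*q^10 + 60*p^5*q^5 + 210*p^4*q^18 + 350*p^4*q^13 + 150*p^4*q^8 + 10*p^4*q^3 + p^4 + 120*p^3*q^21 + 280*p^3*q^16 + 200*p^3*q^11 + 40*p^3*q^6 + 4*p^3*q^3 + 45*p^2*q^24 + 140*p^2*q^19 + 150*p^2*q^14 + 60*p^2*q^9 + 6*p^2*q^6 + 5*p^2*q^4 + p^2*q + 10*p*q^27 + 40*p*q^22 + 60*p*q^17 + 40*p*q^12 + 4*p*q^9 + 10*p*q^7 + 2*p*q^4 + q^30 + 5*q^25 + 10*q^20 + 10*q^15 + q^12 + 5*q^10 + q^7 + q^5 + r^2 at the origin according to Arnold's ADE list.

D_6

The Hessian of f at 0 is [[0, 0, 0], [0, 0, 0], [0, 0, 2]] with rank 1, so corank 2. A Groebner basis of the Jacobian ideal J(f) in C{p,q,r} is {p*q + q^4, p*q^2, p^2 - 5*p*q, r}; counting standard monomials gives mu = 6. Corank 2; j^3 = p^2*q has shape L^2 M (L != M), so D-series; mu = 6 gives D_6.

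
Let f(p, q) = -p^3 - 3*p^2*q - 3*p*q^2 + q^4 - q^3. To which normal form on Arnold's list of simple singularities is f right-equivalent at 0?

The Hessian of f at 0 has rank 0. Corank 2; j^3 = -(p + q)^3 is a perfect cube, so E-series; the 4-jet and mu = 6 give E_6.

E6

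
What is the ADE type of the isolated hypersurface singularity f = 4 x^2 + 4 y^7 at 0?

A_6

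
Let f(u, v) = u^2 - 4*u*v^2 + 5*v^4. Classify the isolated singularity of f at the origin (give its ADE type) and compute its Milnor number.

Type A_{3}, Milnor number mu = 3.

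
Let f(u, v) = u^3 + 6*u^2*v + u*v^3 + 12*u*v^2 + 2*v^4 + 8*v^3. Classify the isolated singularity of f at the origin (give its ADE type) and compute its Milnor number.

Type E_{7}, Milnor number mu = 7.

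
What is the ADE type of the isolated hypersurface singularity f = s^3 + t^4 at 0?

E_6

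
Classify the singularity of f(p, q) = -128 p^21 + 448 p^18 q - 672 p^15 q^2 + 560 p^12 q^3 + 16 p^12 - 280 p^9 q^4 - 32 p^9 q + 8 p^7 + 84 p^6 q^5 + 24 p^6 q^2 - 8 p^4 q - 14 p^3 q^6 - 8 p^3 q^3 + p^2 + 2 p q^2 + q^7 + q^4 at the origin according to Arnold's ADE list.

The Hessian of f at 0 is [[2, 0], [0, 0]] with rank 1, so corank 1. A Groebner basis of the Jacobian ideal J(f) in C{p,q} is {p^3, p + q^2}; counting standard monomials gives mu = 6. Corank 1: A-series; mu = 6 gives A_6.

A_6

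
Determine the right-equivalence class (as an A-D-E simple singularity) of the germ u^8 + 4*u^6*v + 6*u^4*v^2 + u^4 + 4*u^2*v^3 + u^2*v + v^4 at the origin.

D_{5}

The Hessian of f at 0 is [[0, 0], [0, 0]] with rank 0, so corank 2. A Groebner basis of the Jacobian ideal J(f) in C{u,v} is {u^3, u^2/4 + v^3, u*v}; counting standard monomials gives mu = 5. Corank 2; j^3 = u^2*v has shape L^2 M (L != M), so D-series; mu = 5 gives D_5.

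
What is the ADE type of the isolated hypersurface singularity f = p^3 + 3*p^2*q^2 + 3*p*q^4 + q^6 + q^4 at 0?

E_6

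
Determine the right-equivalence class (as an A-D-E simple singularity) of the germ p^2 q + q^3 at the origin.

D_{4}

The Hessian of f at 0 has rank 0. Corank 2; j^3 = q*(p^2 + q^2) splits into three distinct lines over C (the quadratic factor has nonzero discriminant), so D_4.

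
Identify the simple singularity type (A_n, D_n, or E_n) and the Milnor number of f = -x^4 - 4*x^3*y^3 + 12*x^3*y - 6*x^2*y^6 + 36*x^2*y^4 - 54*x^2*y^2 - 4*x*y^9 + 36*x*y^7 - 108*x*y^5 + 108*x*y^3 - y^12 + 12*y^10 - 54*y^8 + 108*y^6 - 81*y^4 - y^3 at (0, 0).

The Hessian of f at 0 has rank 0. Corank 2; j^3 = -y^3 is a perfect cube, so E-series; the 4-jet and mu = 6 give E_6.

Type E6, Milnor number mu = 6.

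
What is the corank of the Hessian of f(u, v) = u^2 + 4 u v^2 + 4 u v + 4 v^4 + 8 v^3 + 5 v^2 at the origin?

0

Hessian at 0 has rank 2.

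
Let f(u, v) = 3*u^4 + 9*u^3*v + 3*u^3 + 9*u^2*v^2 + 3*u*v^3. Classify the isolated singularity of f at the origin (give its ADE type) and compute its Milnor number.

The Hessian of f at 0 has rank 0. Corank 2; j^3 = 3*u^3 is a perfect cube, so E-series; the 4-jet and mu = 7 give E_7.

Type E_7, Milnor number mu = 7.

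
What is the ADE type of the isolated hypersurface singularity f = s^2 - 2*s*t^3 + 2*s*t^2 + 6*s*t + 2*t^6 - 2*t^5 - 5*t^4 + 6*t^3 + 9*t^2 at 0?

A_{5}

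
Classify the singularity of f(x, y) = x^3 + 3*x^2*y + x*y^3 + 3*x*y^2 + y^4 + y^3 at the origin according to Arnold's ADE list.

The Hessian of f at 0 has rank 0. Corank 2; j^3 = (x + y)^3 is a perfect cube, so E-series; the 4-jet and mu = 7 give E_7.

E_7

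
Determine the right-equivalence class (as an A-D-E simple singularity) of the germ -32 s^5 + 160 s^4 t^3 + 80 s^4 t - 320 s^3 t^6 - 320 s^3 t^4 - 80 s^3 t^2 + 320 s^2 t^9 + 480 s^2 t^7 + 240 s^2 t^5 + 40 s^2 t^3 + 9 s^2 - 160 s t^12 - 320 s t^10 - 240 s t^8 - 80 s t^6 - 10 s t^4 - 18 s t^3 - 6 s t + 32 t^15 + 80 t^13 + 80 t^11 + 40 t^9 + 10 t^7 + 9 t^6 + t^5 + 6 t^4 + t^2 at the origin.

The Hessian of f at 0 has rank 1. Corank 1: A-series; mu = 4 gives A_4.

A4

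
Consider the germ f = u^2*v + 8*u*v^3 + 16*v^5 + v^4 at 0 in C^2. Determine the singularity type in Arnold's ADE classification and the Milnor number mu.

Type D5, Milnor number mu = 5.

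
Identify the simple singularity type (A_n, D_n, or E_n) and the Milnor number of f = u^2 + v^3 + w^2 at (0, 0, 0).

Type A2, Milnor number mu = 2.

The Hessian of f at 0 has rank 2. Corank 1: A-series; mu = 2 gives A_2.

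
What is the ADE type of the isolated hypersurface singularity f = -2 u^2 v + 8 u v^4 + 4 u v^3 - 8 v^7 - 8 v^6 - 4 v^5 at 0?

D6

The Hessian of f at 0 has rank 0. Corank 2; j^3 = -2*u^2*v has shape L^2 M (L != M), so D-series; mu = 6 gives D_6.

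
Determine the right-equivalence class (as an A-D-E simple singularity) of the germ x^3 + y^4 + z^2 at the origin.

E6

The Hessian of f at 0 is [[0, 0, 0], [0, 0, 0], [0, 0, 2]] with rank 1, so corank 2. A Groebner basis of the Jacobian ideal J(f) in C{x,y,z} is {y^3, x^2, z}; counting standard monomials gives mu = 6. Corank 2; j^3 = x^3 is a perfect cube, so E-series; the 4-jet and mu = 6 give E_6.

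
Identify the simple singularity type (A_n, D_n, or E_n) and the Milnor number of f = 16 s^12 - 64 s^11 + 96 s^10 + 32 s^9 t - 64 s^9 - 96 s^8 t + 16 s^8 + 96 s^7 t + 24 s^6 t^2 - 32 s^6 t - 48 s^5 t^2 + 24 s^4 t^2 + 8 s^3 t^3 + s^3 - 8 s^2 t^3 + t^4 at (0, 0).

Type E_{6}, Milnor number mu = 6.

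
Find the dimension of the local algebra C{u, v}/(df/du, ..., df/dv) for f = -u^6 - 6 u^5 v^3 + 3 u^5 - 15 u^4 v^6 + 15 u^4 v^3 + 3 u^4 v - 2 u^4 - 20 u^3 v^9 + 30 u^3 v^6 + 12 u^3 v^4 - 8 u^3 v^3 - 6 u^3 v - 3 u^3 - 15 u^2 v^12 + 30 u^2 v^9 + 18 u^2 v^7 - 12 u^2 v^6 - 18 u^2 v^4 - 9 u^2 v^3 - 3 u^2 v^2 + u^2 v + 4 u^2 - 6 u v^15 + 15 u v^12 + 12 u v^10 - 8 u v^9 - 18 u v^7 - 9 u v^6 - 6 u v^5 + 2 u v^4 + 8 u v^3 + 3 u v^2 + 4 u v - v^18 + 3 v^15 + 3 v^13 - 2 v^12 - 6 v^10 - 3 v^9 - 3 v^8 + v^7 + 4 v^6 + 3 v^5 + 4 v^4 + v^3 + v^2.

The Hessian of f at 0 is [[8, 4], [4, 2]] with rank 1, so corank 1. A Groebner basis of the Jacobian ideal J(f) in C{u,v} is {v^2, u + v/2}; counting standard monomials gives mu = 2. Corank 1: A-series; mu = 2 gives A_2.

2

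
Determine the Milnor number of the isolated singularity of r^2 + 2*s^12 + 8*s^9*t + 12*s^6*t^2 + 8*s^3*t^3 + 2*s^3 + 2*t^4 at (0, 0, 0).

The Hessian of f at 0 has rank 1. Corank 2; j^3 = 2*s^3 is a perfect cube, so E-series; the 4-jet and mu = 6 give E_6.

6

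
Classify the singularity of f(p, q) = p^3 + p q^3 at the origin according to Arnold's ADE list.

E_{7}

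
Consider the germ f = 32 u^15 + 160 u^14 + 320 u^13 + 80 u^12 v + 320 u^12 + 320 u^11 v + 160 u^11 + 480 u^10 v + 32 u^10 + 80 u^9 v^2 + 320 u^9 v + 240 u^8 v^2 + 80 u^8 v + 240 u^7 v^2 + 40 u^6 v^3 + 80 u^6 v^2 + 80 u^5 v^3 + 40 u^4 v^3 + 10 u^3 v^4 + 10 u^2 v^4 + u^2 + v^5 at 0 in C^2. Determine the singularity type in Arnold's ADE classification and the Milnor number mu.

Type A_{4}, Milnor number mu = 4.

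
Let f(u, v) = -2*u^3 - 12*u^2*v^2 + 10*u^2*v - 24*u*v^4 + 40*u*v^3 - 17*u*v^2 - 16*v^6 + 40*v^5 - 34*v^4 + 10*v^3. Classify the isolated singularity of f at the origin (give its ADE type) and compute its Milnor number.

Type D_4, Milnor number mu = 4.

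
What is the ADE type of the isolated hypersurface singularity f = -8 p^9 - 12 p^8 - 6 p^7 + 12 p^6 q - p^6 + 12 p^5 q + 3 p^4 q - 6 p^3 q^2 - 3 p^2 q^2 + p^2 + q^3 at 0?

A_{2}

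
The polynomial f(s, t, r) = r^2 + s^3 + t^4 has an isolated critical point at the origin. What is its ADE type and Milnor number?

Type E_{6}, Milnor number mu = 6.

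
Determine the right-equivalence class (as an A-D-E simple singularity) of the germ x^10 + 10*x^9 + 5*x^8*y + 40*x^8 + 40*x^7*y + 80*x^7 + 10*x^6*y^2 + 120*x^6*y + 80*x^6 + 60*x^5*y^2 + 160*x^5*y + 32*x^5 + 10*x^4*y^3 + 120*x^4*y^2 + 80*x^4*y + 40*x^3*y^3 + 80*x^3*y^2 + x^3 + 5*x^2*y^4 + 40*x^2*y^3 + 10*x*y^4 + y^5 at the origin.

E_8

The Hessian of f at 0 has rank 0. Corank 2; j^3 = x^3 is a perfect cube, so E-series; the 5-jet and mu = 8 give E_8.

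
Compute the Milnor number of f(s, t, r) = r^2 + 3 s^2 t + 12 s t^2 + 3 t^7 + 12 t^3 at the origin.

8

The Hessian of f at 0 has rank 1. Corank 2; j^3 = 3*t*(s + 2*t)^2 has shape L^2 M (L != M), so D-series; mu = 8 gives D_8.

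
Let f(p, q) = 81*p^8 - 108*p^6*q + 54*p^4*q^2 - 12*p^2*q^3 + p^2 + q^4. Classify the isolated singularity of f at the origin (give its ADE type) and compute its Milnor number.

Type A3, Milnor number mu = 3.

The Hessian of f at 0 has rank 1. Corank 1: A-series; mu = 3 gives A_3.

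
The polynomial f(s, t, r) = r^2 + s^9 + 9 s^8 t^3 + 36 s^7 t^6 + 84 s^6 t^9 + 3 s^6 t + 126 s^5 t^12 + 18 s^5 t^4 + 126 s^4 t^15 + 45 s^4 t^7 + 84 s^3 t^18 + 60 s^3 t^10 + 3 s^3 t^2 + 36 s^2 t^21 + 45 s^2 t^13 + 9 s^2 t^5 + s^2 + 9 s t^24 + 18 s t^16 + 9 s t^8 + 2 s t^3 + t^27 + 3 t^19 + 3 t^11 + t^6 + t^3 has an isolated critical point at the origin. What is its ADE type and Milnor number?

The Hessian of f at 0 has rank 2. Corank 1: A-series; mu = 2 gives A_2.

Type A_2, Milnor number mu = 2.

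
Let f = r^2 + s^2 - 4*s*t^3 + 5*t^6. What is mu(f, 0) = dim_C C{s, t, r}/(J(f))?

5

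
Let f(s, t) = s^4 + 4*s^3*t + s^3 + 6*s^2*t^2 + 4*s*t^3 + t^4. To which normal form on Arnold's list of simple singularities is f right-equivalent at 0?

E_6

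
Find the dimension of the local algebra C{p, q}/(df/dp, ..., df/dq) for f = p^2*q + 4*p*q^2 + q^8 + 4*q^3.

9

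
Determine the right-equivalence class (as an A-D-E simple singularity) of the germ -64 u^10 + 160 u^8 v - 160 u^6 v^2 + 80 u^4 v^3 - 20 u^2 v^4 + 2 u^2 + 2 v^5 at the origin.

The Hessian of f at 0 is [[4, 0], [0, 0]] with rank 1, so corank 1. A Groebner basis of the Jacobian ideal J(f) in C{u,v} is {v^4, u}; counting standard monomials gives mu = 4. Corank 1: A-series; mu = 4 gives A_4.

A_4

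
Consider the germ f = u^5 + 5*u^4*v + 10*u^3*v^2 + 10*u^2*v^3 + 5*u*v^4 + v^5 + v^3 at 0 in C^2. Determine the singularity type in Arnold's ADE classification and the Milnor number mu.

Type E_8, Milnor number mu = 8.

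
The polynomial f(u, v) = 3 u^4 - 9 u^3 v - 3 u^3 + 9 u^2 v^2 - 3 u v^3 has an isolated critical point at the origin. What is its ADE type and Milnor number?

The Hessian of f at 0 has rank 0. Corank 2; j^3 = -3*u^3 is a perfect cube, so E-series; the 4-jet and mu = 7 give E_7.

Type E7, Milnor number mu = 7.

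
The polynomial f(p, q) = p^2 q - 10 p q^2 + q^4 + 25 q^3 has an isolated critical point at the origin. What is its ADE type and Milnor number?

Type D_5, Milnor number mu = 5.

The Hessian of f at 0 is [[0, 0], [0, 0]] with rank 0, so corank 2. A Groebner basis of the Jacobian ideal J(f) in C{p,q} is {p^3 + 125*p^2/4 - 3125*q^2/4, p^2/4 + q^3 - 25*q^2/4, p*q - 5*q^2}; counting standard monomials gives mu = 5. Corank 2; j^3 = q*(p - 5*q)^2 has shape L^2 M (L != M), so D-series; mu = 5 gives D_5.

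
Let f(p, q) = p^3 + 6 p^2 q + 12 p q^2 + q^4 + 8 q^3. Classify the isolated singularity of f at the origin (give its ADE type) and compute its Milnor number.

The Hessian of f at 0 has rank 0. Corank 2; j^3 = (p + 2*q)^3 is a perfect cube, so E-series; the 4-jet and mu = 6 give E_6.

Type E_{6}, Milnor number mu = 6.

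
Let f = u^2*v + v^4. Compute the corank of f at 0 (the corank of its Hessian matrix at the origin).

2

The Hessian at 0 is [[0, 0], [0, 0]] of rank 0; hence corank 2.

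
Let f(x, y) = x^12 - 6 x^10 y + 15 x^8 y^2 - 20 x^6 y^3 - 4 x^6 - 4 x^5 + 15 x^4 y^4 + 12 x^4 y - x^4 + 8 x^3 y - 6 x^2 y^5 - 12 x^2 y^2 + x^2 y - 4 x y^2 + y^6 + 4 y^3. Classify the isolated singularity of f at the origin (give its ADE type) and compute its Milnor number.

Type D7, Milnor number mu = 7.

The Hessian of f at 0 has rank 0. Corank 2; j^3 = y*(x - 2*y)^2 has shape L^2 M (L != M), so D-series; mu = 7 gives D_7.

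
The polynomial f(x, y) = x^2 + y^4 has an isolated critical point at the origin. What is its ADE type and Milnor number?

Type A3, Milnor number mu = 3.

The Hessian of f at 0 has rank 1. Corank 1: A-series; mu = 3 gives A_3.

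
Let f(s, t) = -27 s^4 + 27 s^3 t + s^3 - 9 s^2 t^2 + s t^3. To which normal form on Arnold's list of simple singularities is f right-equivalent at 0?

The Hessian of f at 0 has rank 0. Corank 2; j^3 = s^3 is a perfect cube, so E-series; the 4-jet and mu = 7 give E_7.

E_7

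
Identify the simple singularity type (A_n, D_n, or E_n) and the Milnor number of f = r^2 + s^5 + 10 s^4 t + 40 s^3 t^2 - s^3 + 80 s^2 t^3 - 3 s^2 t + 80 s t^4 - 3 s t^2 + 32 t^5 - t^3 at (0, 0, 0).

Type E_{8}, Milnor number mu = 8.

The Hessian of f at 0 is [[0, 0, 0], [0, 0, 0], [0, 0, 2]] with rank 1, so corank 2. A Groebner basis of the Jacobian ideal J(f) in C{s,t,r} is {t^5, s*t^3 + 5*t^4/4, s^2 + 2*s*t + t^2, r}; counting standard monomials gives mu = 8. Corank 2; j^3 = -(s + t)^3 is a perfect cube, so E-series; the 5-jet and mu = 8 give E_8.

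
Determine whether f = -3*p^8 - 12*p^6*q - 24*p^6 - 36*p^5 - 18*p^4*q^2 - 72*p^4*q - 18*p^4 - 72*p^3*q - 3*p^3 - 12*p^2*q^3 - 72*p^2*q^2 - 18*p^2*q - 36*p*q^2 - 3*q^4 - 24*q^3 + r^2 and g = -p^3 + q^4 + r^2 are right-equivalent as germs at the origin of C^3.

The Hessian of f at 0 has rank 1. Corank 2; j^3 = -3*(p + 2*q)^3 is a perfect cube, so E-series; the 4-jet and mu = 6 give E_6. The Hessian of g at 0 has rank 1. Corank 2; j^3 = -p^3 is a perfect cube, so E-series; the 4-jet and mu = 6 give E_6. Both have type E_6, hence right-equivalent.

Yes.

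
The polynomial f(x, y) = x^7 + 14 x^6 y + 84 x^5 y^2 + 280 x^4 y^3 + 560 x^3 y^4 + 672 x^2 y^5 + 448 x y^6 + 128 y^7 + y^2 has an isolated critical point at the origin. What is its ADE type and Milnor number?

Type A6, Milnor number mu = 6.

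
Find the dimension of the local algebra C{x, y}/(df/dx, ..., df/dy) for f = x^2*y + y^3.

The Hessian of f at 0 has rank 0. Corank 2; j^3 = y*(x^2 + y^2) splits into three distinct lines over C (the quadratic factor has nonzero discriminant), so D_4.

4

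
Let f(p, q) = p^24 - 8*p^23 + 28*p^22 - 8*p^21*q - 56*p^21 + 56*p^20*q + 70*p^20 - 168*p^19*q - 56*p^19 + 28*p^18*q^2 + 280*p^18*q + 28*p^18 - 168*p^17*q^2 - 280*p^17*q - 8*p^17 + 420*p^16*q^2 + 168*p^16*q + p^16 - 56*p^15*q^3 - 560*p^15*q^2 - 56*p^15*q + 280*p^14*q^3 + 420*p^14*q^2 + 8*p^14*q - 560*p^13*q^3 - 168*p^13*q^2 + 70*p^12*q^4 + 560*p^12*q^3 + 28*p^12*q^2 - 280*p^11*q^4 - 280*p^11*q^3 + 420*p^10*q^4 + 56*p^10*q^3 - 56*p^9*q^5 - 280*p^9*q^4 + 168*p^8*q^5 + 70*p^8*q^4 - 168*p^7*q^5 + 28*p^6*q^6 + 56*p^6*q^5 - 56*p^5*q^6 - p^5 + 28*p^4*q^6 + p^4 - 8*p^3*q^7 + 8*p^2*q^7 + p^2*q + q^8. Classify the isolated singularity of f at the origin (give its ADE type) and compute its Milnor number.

Type D_{9}, Milnor number mu = 9.

The Hessian of f at 0 is [[0, 0], [0, 0]] with rank 0, so corank 2. A Groebner basis of the Jacobian ideal J(f) in C{p,q} is {p^2/8 + q^7, p^3, p*q}; counting standard monomials gives mu = 9. Corank 2; j^3 = p^2*q has shape L^2 M (L != M), so D-series; mu = 9 gives D_9.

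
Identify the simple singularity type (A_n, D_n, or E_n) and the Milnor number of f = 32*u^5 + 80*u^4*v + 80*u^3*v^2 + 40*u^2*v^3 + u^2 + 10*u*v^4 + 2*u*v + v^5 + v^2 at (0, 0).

Type A_4, Milnor number mu = 4.

The Hessian of f at 0 has rank 1. Corank 1: A-series; mu = 4 gives A_4.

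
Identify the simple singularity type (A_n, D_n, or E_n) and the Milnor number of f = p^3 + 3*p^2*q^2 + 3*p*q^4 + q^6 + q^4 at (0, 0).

The Hessian of f at 0 is [[0, 0], [0, 0]] with rank 0, so corank 2. A Groebner basis of the Jacobian ideal J(f) in C{p,q} is {p^3, p^2*q, p^2/2 + p*q^2, q^3}; counting standard monomials gives mu = 6. Corank 2; j^3 = p^3 is a perfect cube, so E-series; the 4-jet and mu = 6 give E_6.

Type E_{6}, Milnor number mu = 6.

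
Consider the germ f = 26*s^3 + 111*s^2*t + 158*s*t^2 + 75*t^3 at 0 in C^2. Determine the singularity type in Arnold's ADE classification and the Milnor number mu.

Type D_4, Milnor number mu = 4.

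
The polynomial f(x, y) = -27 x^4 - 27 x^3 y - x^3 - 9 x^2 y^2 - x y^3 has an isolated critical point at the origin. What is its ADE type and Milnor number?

The Hessian of f at 0 is [[0, 0], [0, 0]] with rank 0, so corank 2. A Groebner basis of the Jacobian ideal J(f) in C{x,y} is {x^2/3 + y^4 + y^3/9, x^3, x^2*y - x^2/9 - y^3/27, 2*x^2/3 + x*y^2 + 2*y^3/9}; counting standard monomials gives mu = 7. Corank 2; j^3 = -x^3 is a perfect cube, so E-series; the 4-jet and mu = 7 give E_7.

Type E7, Milnor number mu = 7.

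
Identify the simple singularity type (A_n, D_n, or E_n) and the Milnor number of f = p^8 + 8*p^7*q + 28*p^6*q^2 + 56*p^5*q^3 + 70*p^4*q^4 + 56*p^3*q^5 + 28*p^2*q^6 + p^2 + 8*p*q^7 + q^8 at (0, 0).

Type A_{7}, Milnor number mu = 7.

The Hessian of f at 0 has rank 1. Corank 1: A-series; mu = 7 gives A_7.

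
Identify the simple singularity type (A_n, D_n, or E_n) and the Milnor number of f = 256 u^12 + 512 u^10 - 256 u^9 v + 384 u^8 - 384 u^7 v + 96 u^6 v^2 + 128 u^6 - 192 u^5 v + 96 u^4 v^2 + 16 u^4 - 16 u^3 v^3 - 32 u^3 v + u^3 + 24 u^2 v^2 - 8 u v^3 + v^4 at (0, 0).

The Hessian of f at 0 has rank 0. Corank 2; j^3 = u^3 is a perfect cube, so E-series; the 4-jet and mu = 6 give E_6.

Type E_6, Milnor number mu = 6.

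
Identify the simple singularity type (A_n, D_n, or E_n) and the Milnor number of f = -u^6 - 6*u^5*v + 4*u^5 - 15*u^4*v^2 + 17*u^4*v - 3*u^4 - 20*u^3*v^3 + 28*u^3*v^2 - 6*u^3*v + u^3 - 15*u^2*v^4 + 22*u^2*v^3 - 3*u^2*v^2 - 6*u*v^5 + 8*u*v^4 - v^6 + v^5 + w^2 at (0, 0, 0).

Type E_{8}, Milnor number mu = 8.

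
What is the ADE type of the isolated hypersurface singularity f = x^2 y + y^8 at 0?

D_{9}

The Hessian of f at 0 has rank 0. Corank 2; j^3 = x^2*y has shape L^2 M (L != M), so D-series; mu = 9 gives D_9.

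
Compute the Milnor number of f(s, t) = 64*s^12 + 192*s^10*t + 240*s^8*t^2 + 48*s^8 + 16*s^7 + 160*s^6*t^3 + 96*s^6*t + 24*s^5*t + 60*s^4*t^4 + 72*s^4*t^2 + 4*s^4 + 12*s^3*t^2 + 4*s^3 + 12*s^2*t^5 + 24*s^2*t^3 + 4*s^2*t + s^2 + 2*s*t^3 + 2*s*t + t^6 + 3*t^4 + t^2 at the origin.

3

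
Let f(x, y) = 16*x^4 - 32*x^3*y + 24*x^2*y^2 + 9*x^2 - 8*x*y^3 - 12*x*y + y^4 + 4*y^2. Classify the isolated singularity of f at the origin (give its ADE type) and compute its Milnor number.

Type A_{3}, Milnor number mu = 3.

The Hessian of f at 0 is [[18, -12], [-12, 8]] with rank 1, so corank 1. A Groebner basis of the Jacobian ideal J(f) in C{x,y} is {y^3, x - 2*y/3}; counting standard monomials gives mu = 3. Corank 1: A-series; mu = 3 gives A_3.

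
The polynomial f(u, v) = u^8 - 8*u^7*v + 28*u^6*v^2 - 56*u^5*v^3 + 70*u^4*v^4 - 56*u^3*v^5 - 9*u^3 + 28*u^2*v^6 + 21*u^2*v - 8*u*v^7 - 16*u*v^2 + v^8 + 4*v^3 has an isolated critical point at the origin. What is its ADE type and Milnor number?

The Hessian of f at 0 has rank 0. Corank 2; j^3 = -(u - v)*(3*u - 2*v)^2 has shape L^2 M (L != M), so D-series; mu = 9 gives D_9.

Type D9, Milnor number mu = 9.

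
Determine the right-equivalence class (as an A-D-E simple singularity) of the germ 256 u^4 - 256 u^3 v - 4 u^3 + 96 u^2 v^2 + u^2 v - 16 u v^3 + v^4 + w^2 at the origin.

D_5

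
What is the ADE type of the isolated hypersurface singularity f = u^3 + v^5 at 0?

E_{8}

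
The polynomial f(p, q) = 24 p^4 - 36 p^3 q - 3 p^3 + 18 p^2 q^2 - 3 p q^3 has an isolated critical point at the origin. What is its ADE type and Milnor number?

Type E7, Milnor number mu = 7.

The Hessian of f at 0 has rank 0. Corank 2; j^3 = -3*p^3 is a perfect cube, so E-series; the 4-jet and mu = 7 give E_7.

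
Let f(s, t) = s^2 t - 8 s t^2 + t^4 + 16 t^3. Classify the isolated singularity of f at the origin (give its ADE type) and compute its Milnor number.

Type D_{5}, Milnor number mu = 5.

The Hessian of f at 0 has rank 0. Corank 2; j^3 = t*(s - 4*t)^2 has shape L^2 M (L != M), so D-series; mu = 5 gives D_5.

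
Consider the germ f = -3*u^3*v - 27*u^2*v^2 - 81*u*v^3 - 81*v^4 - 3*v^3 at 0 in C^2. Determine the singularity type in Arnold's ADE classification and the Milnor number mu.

Type E_{7}, Milnor number mu = 7.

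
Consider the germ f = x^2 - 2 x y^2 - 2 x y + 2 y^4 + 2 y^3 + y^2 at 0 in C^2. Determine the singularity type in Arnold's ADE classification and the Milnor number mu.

Type A_3, Milnor number mu = 3.

The Hessian of f at 0 has rank 1. Corank 1: A-series; mu = 3 gives A_3.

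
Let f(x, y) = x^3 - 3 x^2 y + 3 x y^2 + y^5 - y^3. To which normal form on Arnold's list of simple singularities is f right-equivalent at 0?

E8

The Hessian of f at 0 has rank 0. Corank 2; j^3 = (x - y)^3 is a perfect cube, so E-series; the 5-jet and mu = 8 give E_8.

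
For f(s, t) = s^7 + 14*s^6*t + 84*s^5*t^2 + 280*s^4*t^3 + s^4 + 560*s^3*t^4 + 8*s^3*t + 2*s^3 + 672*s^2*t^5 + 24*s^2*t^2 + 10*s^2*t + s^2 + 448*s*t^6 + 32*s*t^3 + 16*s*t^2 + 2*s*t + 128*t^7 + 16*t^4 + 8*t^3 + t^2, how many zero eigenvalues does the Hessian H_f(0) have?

Hessian at 0 has rank 1.

1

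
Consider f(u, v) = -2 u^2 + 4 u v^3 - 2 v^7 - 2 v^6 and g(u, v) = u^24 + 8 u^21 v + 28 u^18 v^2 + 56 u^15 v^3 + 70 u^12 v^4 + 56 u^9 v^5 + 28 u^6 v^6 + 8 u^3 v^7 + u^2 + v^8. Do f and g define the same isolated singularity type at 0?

The Hessian of f at 0 is [[-4, 0], [0, 0]] with rank 1, so corank 1. A Groebner basis of the Jacobian ideal J(f) in C{u,v} is {-u + v^3, u^2}; counting standard monomials gives mu = 6. Corank 1: A-series; mu = 6 gives A_6. The Hessian of g at 0 is [[2, 0], [0, 0]] with rank 1, so corank 1. A Groebner basis of the Jacobian ideal J(g) in C{u,v} is {v^7, u}; counting standard monomials gives mu = 7. Corank 1: A-series; mu = 7 gives A_7. f is A_6 but g is A_7, hence not right-equivalent.

No.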